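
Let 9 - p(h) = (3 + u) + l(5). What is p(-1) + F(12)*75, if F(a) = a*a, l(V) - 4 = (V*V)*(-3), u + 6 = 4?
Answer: 10879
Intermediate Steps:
u = -2 (u = -6 + 4 = -2)
l(V) = 4 - 3*V² (l(V) = 4 + (V*V)*(-3) = 4 + V²*(-3) = 4 - 3*V²)
F(a) = a²
p(h) = 79 (p(h) = 9 - ((3 - 2) + (4 - 3*5²)) = 9 - (1 + (4 - 3*25)) = 9 - (1 + (4 - 75)) = 9 - (1 - 71) = 9 - 1*(-70) = 9 + 70 = 79)
p(-1) + F(12)*75 = 79 + 12²*75 = 79 + 144*75 = 79 + 10800 = 10879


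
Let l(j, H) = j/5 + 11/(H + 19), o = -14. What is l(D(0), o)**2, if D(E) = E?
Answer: 121/25 ≈ 4.8400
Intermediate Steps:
l(j, H) = 11/(19 + H) + j/5 (l(j, H) = j*(1/5) + 11/(19 + H) = j/5 + 11/(19 + H) = 11/(19 + H) + j/5)
l(D(0), o)**2 = ((55 + 19*0 - 14*0)/(5*(19 - 14)))**2 = ((1/5)*(55 + 0 + 0)/5)**2 = ((1/5)*(1/5)*55)**2 = (11/5)**2 = 121/25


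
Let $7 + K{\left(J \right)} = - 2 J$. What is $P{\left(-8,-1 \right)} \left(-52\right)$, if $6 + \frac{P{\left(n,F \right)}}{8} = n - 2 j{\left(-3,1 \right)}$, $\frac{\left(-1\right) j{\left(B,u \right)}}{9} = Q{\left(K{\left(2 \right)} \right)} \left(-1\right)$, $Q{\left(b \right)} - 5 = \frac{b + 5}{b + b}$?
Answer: $\frac{498368}{11} \approx 45306.0$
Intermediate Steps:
$K{\left(J \right)} = -7 - 2 J$
$Q{\left(b \right)} = 5 + \frac{5 + b}{2 b}$ ($Q{\left(b \right)} = 5 + \frac{b + 5}{b + b} = 5 + \frac{5 + b}{2 b}$)
$j{\left(B,u \right)} = \frac{522}{11}$ ($j{\left(B,u \right)} = - 9 \frac{5 + 11 \left(-7 - 4\right)}{2 \left(-7 - 4\right)} \left(-1\right) = - 9 \frac{5 + 11 \left(-11\right)}{2 \left(-11\right)} \left(-1\right) = - 9 \cdot \frac{1}{2} \left(- \frac{1}{11}\right) \left(5 - 121\right) \left(-1\right) = - 9 \cdot \frac{1}{2} \left(- \frac{1}{11}\right) \left(-116\right) \left(-1\right) = - 9 \cdot \frac{58}{11} \left(-1\right) = \left(-9\right) \left(- \frac{58}{11}\right) = \frac{522}{11}$)
$P{\left(n,F \right)} = - \frac{8880}{11} + 8 n$ ($P{\left(n,F \right)} = -48 + 8 \left(n - \frac{1044}{11}\right) = -48 + 8 \left(- \frac{1044}{11} + n\right) = -48 + \left(- \frac{8352}{11} + 8 n\right) = - \frac{8880}{11} + 8 n$)
$P{\left(-8,-1 \right)} \left(-52\right) = \left(- \frac{8880}{11} + 8 \left(-8\right)\right) \left(-52\right) = \left(- \frac{8880}{11} - 64\right) \left(-52\right) = \left(- \frac{9584}{11}\right) \left(-52\right) = \frac{498368}{11}$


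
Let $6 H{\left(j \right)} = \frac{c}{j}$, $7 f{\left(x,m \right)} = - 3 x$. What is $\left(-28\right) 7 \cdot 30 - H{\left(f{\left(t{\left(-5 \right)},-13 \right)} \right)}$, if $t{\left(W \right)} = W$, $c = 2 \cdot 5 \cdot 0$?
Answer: $-5880$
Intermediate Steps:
$c = 0$ ($c = 10 \cdot 0 = 0$)
$f{\left(x,m \right)} = - \frac{3 x}{7}$ ($f{\left(x,m \right)} = \frac{\left(-3\right) x}{7} = - \frac{3 x}{7}$)
$H{\left(j \right)} = 0$ ($H{\left(j \right)} = \frac{0 \frac{1}{j}}{6} = \frac{1}{6} \cdot 0 = 0$)
$\left(-28\right) 7 \cdot 30 - H{\left(f{\left(t{\left(-5 \right)},-13 \right)} \right)} = \left(-28\right) 7 \cdot 30 - 0 = \left(-196\right) 30 + 0 = -5880 + 0 = -5880$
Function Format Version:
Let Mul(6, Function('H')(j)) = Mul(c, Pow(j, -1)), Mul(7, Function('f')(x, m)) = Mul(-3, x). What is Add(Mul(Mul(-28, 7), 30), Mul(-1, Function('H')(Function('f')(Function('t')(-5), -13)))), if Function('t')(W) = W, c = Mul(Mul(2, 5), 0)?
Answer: -5880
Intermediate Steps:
c = 0 (c = Mul(10, 0) = 0)
Function('f')(x, m) = Mul(Rational(-3, 7), x) (Function('f')(x, m) = Mul(Rational(1, 7), Mul(-3, x)) = Mul(Rational(-3, 7), x))
Function('H')(j) = 0 (Function('H')(j) = Mul(Rational(1, 6), Mul(0, Pow(j, -1))) = Mul(Rational(1, 6), 0) = 0)
Add(Mul(Mul(-28, 7), 30), Mul(-1, Function('H')(Function('f')(Function('t')(-5), -13)))) = Add(Mul(Mul(-28, 7), 30), Mul(-1, 0)) = Add(Mul(-196, 30), 0) = Add(-5880, 0) = -5880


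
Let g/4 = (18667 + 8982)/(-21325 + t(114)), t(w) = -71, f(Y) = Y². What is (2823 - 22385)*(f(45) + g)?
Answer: -211349334712/5349 ≈ -3.9512e+7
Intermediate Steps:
g = -27649/5349 (g = 4*((18667 + 8982)/(-21325 - 71)) = 4*(27649/(-21396)) = 4*(27649*(-1/21396)) = 4*(-27649/21396) = -27649/5349 ≈ -5.1690)
(2823 - 22385)*(f(45) + g) = (2823 - 22385)*(45² - 27649/5349) = -19562*(2025 - 27649/5349) = -19562*10804076/5349 = -211349334712/5349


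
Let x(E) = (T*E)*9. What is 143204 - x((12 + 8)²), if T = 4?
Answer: 128804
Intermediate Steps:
x(E) = 36*E (x(E) = (4*E)*9 = 36*E)
143204 - x((12 + 8)²) = 143204 - 36*(12 + 8)² = 143204 - 36*20² = 143204 - 36*400 = 143204 - 1*14400 = 143204 - 14400 = 128804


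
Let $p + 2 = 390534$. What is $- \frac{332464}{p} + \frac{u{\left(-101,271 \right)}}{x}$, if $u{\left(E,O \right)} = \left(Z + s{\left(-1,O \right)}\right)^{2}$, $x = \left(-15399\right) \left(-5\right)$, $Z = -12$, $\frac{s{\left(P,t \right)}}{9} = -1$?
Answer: $- \frac{706273363}{835250315} \approx -0.84558$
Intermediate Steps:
$p = 390532$ ($p = -2 + 390534 = 390532$)
$s{\left(P,t \right)} = -9$ ($s{\left(P,t \right)} = 9 \left(-1\right) = -9$)
$x = 76995$
$u{\left(E,O \right)} = 441$ ($u{\left(E,O \right)} = \left(-12 - 9\right)^{2} = \left(-21\right)^{2} = 441$)
$- \frac{332464}{p} + \frac{u{\left(-101,271 \right)}}{x} = - \frac{332464}{390532} + \frac{441}{76995} = \left(-332464\right) \frac{1}{390532} + 441 \cdot \frac{1}{76995} = - \frac{83116}{97633} + \frac{49}{8555} = - \frac{706273363}{835250315}$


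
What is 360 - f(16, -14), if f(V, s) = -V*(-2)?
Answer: 328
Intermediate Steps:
f(V, s) = 2*V (f(V, s) = -(-2)*V = 2*V)
360 - f(16, -14) = 360 - 2*16 = 360 - 1*32 = 360 - 32 = 328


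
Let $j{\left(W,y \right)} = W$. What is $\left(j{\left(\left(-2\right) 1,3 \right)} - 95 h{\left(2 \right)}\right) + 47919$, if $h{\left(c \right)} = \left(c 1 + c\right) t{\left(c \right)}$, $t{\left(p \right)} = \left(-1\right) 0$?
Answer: $47917$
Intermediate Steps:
$t{\left(p \right)} = 0$
$h{\left(c \right)} = 0$ ($h{\left(c \right)} = \left(c 1 + c\right) 0 = \left(c + c\right) 0 = 2 c 0 = 0$)
$\left(j{\left(\left(-2\right) 1,3 \right)} - 95 h{\left(2 \right)}\right) + 47919 = \left(\left(-2\right) 1 - 0\right) + 47919 = \left(-2 + 0\right) + 47919 = -2 + 47919 = 47917$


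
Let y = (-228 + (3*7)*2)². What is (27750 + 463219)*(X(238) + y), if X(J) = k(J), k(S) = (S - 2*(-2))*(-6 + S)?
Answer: 44550527060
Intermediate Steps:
k(S) = (-6 + S)*(4 + S) (k(S) = (S + 4)*(-6 + S) = (4 + S)*(-6 + S) = (-6 + S)*(4 + S))
X(J) = -24 + J² - 2*J
y = 34596 (y = (-228 + 21*2)² = (-228 + 42)² = (-186)² = 34596)
(27750 + 463219)*(X(238) + y) = (27750 + 463219)*((-24 + 238² - 2*238) + 34596) = 490969*((-24 + 56644 - 476) + 34596) = 490969*(56144 + 34596) = 490969*90740 = 44550527060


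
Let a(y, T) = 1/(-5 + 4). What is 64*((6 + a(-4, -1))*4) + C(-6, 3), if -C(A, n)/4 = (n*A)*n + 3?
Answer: 1484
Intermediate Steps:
a(y, T) = -1 (a(y, T) = 1/(-1) = -1)
C(A, n) = -12 - 4*A*n**2 (C(A, n) = -4*((n*A)*n + 3) = -4*((A*n)*n + 3) = -4*(A*n**2 + 3) = -4*(3 + A*n**2) = -12 - 4*A*n**2)
64*((6 + a(-4, -1))*4) + C(-6, 3) = 64*((6 - 1)*4) + (-12 - 4*(-6)*3**2) = 64*(5*4) + (-12 - 4*(-6)*9) = 64*20 + (-12 + 216) = 1280 + 204 = 1484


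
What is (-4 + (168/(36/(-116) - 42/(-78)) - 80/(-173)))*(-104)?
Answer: -567033792/7439 ≈ -76225.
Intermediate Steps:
(-4 + (168/(36/(-116) - 42/(-78)) - 80/(-173)))*(-104) = (-4 + (168/(36*(-1/116) - 42*(-1/78)) - 80*(-1/173)))*(-104) = (-4 + (168/(-9/29 + 7/13) + 80/173))*(-104) = (-4 + (168/(86/377) + 80/173))*(-104) = (-4 + (168*(377/86) + 80/173))*(-104) = (-4 + (31668/43 + 80/173))*(-104) = (-4 + 5482004/7439)*(-104) = (5452248/7439)*(-104) = -567033792/7439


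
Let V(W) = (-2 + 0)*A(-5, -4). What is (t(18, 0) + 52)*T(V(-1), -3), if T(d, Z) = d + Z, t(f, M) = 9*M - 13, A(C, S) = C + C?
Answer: 663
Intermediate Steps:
A(C, S) = 2*C
t(f, M) = -13 + 9*M
V(W) = 20 (V(W) = (-2 + 0)*(2*(-5)) = -2*(-10) = 20)
T(d, Z) = Z + d
(t(18, 0) + 52)*T(V(-1), -3) = ((-13 + 9*0) + 52)*(-3 + 20) = ((-13 + 0) + 52)*17 = (-13 + 52)*17 = 39*17 = 663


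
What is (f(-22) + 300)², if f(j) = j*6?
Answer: 28224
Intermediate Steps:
f(j) = 6*j
(f(-22) + 300)² = (6*(-22) + 300)² = (-132 + 300)² = 168² = 28224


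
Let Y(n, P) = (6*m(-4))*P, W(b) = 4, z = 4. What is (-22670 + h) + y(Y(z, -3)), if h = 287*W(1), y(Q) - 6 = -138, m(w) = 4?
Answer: -21654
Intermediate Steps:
Y(n, P) = 24*P (Y(n, P) = (6*4)*P = 24*P)
y(Q) = -132 (y(Q) = 6 - 138 = -132)
h = 1148 (h = 287*4 = 1148)
(-22670 + h) + y(Y(z, -3)) = (-22670 + 1148) - 132 = -21522 - 132 = -21654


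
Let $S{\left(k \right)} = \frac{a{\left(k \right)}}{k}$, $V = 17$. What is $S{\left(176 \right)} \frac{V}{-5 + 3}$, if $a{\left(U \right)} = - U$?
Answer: $\frac{17}{2} \approx 8.5$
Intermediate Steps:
$S{\left(k \right)} = -1$ ($S{\left(k \right)} = \frac{\left(-1\right) k}{k} = -1$)
$S{\left(176 \right)} \frac{V}{-5 + 3} = - \frac{17}{-5 + 3} = - \frac{17}{-2} = - \frac{17 \left(-1\right)}{2} = \left(-1\right) \left(- \frac{17}{2}\right) = \frac{17}{2}$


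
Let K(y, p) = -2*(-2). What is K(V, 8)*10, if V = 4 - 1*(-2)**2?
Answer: 40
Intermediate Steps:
V = 0 (V = 4 - 1*4 = 4 - 4 = 0)
K(y, p) = 4
K(V, 8)*10 = 4*10 = 40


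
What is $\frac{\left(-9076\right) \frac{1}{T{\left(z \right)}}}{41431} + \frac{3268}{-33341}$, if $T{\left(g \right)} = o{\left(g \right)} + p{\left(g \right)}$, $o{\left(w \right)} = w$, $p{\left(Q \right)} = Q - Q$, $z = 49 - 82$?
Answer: $- \frac{378680168}{4144052913} \approx -0.091379$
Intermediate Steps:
$z = -33$ ($z = 49 - 82 = -33$)
$p{\left(Q \right)} = 0$
$T{\left(g \right)} = g$ ($T{\left(g \right)} = g + 0 = g$)
$\frac{\left(-9076\right) \frac{1}{T{\left(z \right)}}}{41431} + \frac{3268}{-33341} = \frac{\left(-9076\right) \frac{1}{-33}}{41431} + \frac{3268}{-33341} = \left(-9076\right) \left(- \frac{1}{33}\right) \frac{1}{41431} + 3268 \left(- \frac{1}{33341}\right) = \frac{9076}{33} \cdot \frac{1}{41431} - \frac{3268}{33341} = \frac{9076}{1367223} - \frac{3268}{33341} = - \frac{378680168}{4144052913}$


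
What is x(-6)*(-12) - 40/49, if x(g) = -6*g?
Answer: -21208/49 ≈ -432.82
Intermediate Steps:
x(-6)*(-12) - 40/49 = -6*(-6)*(-12) - 40/49 = 36*(-12) - 40*1/49 = -432 - 40/49 = -21208/49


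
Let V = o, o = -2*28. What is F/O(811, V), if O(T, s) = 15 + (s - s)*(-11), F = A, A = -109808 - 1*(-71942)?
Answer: -12622/5 ≈ -2524.4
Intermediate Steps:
o = -56
V = -56
A = -37866 (A = -109808 + 71942 = -37866)
F = -37866
O(T, s) = 15 (O(T, s) = 15 + 0*(-11) = 15 + 0 = 15)
F/O(811, V) = -37866/15 = -37866*1/15 = -12622/5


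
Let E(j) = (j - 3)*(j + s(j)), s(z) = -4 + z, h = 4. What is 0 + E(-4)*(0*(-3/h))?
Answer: 0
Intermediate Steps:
E(j) = (-4 + 2*j)*(-3 + j) (E(j) = (j - 3)*(j + (-4 + j)) = (-3 + j)*(-4 + 2*j) = (-4 + 2*j)*(-3 + j))
0 + E(-4)*(0*(-3/h)) = 0 + (12 - 10*(-4) + 2*(-4)²)*(0*(-3/4)) = 0 + (12 + 40 + 2*16)*(0*(-3*¼)) = 0 + (12 + 40 + 32)*(0*(-¾)) = 0 + 84*0 = 0 + 0 = 0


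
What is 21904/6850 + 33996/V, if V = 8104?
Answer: 51297827/6939050 ≈ 7.3926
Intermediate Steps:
21904/6850 + 33996/V = 21904/6850 + 33996/8104 = 21904*(1/6850) + 33996*(1/8104) = 10952/3425 + 8499/2026 = 51297827/6939050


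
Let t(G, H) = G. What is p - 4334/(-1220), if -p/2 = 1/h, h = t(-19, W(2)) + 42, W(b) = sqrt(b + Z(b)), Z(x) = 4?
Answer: 48621/14030 ≈ 3.4655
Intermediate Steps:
W(b) = sqrt(4 + b) (W(b) = sqrt(b + 4) = sqrt(4 + b))
h = 23 (h = -19 + 42 = 23)
p = -2/23 ≈ -0.086957
p - 4334/(-1220) = -2/23 - 4334/(-1220) = -2/23 - 4334*(-1)/1220 = -2/23 - 1*(-2167/610) = -2/23 + 2167/610 = 48621/14030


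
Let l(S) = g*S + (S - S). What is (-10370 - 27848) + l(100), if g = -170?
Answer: -55218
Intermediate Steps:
l(S) = -170*S (l(S) = -170*S + (S - S) = -170*S + 0 = -170*S)
(-10370 - 27848) + l(100) = (-10370 - 27848) - 170*100 = -38218 - 17000 = -55218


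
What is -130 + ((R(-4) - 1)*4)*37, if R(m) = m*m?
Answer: 2090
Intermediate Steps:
R(m) = m²
-130 + ((R(-4) - 1)*4)*37 = -130 + (((-4)² - 1)*4)*37 = -130 + ((16 - 1)*4)*37 = -130 + (15*4)*37 = -130 + 60*37 = -130 + 2220 = 2090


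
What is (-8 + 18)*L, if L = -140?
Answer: -1400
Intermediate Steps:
(-8 + 18)*L = (-8 + 18)*(-140) = 10*(-140) = -1400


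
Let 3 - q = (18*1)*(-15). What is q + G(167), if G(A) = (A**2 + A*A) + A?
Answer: 56218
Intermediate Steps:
q = 273 (q = 3 - 18*1*(-15) = 3 - 18*(-15) = 3 - 1*(-270) = 3 + 270 = 273)
G(A) = A + 2*A**2 (G(A) = (A**2 + A**2) + A = 2*A**2 + A = A + 2*A**2)
q + G(167) = 273 + 167*(1 + 2*167) = 273 + 167*(1 + 334) = 273 + 167*335 = 273 + 55945 = 56218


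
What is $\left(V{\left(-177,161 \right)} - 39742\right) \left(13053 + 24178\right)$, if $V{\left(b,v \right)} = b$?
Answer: $-1486224289$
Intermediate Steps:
$\left(V{\left(-177,161 \right)} - 39742\right) \left(13053 + 24178\right) = \left(-177 - 39742\right) \left(13053 + 24178\right) = \left(-39919\right) 37231 = -1486224289$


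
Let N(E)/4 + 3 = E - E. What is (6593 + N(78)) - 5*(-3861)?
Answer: 25886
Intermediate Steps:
N(E) = -12 (N(E) = -12 + 4*(E - E) = -12 + 4*0 = -12 + 0 = -12)
(6593 + N(78)) - 5*(-3861) = (6593 - 12) - 5*(-3861) = 6581 - 1*(-19305) = 6581 + 19305 = 25886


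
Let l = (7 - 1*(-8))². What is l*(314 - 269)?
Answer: 10125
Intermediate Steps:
l = 225 (l = (7 + 8)² = 15² = 225)
l*(314 - 269) = 225*(314 - 269) = 225*45 = 10125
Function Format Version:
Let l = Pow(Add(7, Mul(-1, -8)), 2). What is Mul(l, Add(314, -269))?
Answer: 10125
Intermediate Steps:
l = 225 (l = Pow(Add(7, 8), 2) = Pow(15, 2) = 225)
Mul(l, Add(314, -269)) = Mul(225, Add(314, -269)) = Mul(225, 45) = 10125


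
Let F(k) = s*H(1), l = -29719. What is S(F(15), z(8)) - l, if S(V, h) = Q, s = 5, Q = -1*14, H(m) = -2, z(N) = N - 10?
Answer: 29705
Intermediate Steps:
z(N) = -10 + N
Q = -14
F(k) = -10 (F(k) = 5*(-2) = -10)
S(V, h) = -14
S(F(15), z(8)) - l = -14 - 1*(-29719) = -14 + 29719 = 29705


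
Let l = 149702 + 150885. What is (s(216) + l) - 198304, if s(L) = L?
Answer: 102499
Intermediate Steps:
l = 300587
(s(216) + l) - 198304 = (216 + 300587) - 198304 = 300803 - 198304 = 102499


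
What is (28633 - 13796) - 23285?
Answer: -8448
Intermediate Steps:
(28633 - 13796) - 23285 = 14837 - 23285 = -8448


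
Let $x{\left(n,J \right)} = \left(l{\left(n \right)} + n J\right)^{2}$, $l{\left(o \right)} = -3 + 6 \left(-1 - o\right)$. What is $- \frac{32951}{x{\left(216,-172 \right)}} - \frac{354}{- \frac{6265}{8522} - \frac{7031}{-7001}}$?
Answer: $- \frac{31236019221908529079}{23747230460302533} \approx -1315.4$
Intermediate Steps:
$l{\left(o \right)} = -9 - 6 o$ ($l{\left(o \right)} = -3 - \left(6 + 6 o\right) = -9 - 6 o$)
$x{\left(n,J \right)} = \left(-9 - 6 n + J n\right)^{2}$ ($x{\left(n,J \right)} = \left(\left(-9 - 6 n\right) + n J\right)^{2} = \left(\left(-9 - 6 n\right) + J n\right)^{2} = \left(-9 - 6 n + J n\right)^{2}$)
$- \frac{32951}{x{\left(216,-172 \right)}} - \frac{354}{- \frac{6265}{8522} - \frac{7031}{-7001}} = - \frac{32951}{\left(9 + 6 \cdot 216 - \left(-172\right) 216\right)^{2}} - \frac{354}{- \frac{6265}{8522} - \frac{7031}{-7001}} = - \frac{32951}{\left(9 + 1296 + 37152\right)^{2}} - \frac{354}{\left(-6265\right) \frac{1}{8522} - - \frac{7031}{7001}} = - \frac{32951}{38457^{2}} - \frac{354}{- \frac{6265}{8522} + \frac{7031}{7001}} = - \frac{32951}{1478940849} - \frac{354}{\frac{16056917}{59662522}} = \left(-32951\right) \frac{1}{1478940849} - \frac{21120532788}{16056917} = - \frac{32951}{1478940849} - \frac{21120532788}{16056917} = - \frac{31236019221908529079}{23747230460302533}$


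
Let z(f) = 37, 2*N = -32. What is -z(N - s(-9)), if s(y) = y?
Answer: -37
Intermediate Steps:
N = -16 (N = (½)*(-32) = -16)
-z(N - s(-9)) = -1*37 = -37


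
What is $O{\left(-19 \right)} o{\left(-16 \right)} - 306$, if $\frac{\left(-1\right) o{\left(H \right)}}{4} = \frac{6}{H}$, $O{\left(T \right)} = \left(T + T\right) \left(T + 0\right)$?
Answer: $777$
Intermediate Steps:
$O{\left(T \right)} = 2 T^{2}$ ($O{\left(T \right)} = 2 T T = 2 T^{2}$)
$o{\left(H \right)} = - \frac{24}{H}$ ($o{\left(H \right)} = - 4 \frac{6}{H} = - \frac{24}{H}$)
$O{\left(-19 \right)} o{\left(-16 \right)} - 306 = 2 \left(-19\right)^{2} \left(- \frac{24}{-16}\right) - 306 = 2 \cdot 361 \left(\left(-24\right) \left(- \frac{1}{16}\right)\right) - 306 = 722 \cdot \frac{3}{2} - 306 = 1083 - 306 = 777$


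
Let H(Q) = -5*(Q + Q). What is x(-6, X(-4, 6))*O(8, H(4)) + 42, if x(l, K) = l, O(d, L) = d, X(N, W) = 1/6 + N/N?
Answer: -6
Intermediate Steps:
H(Q) = -10*Q
X(N, W) = 7/6 (X(N, W) = 1*(⅙) + 1 = ⅙ + 1 = 7/6)
x(-6, X(-4, 6))*O(8, H(4)) + 42 = -6*8 + 42 = -48 + 42 = -6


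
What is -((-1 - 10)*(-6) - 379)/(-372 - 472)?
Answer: -313/844 ≈ -0.37085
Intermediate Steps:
-((-1 - 10)*(-6) - 379)/(-372 - 472) = -(-11*(-6) - 379)/(-844) = -(66 - 379)*(-1)/844 = -(-313)*(-1)/844 = -1*313/844 = -313/844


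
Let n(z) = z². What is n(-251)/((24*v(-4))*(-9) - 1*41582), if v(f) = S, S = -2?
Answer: -63001/41150 ≈ -1.5310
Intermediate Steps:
v(f) = -2
n(-251)/((24*v(-4))*(-9) - 1*41582) = (-251)²/((24*(-2))*(-9) - 1*41582) = 63001/(-48*(-9) - 41582) = 63001/(432 - 41582) = 63001/(-41150) = 63001*(-1/41150) = -63001/41150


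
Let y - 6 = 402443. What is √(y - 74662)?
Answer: √327787 ≈ 572.53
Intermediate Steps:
y = 402449 (y = 6 + 402443 = 402449)
√(y - 74662) = √(402449 - 74662) = √327787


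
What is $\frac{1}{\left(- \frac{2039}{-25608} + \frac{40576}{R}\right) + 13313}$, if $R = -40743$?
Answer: $\frac{347782248}{4629706402547} \approx 7.512 \cdot 10^{-5}$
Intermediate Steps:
$\frac{1}{\left(- \frac{2039}{-25608} + \frac{40576}{R}\right) + 13313} = \frac{1}{\left(- \frac{2039}{-25608} + \frac{40576}{-40743}\right) + 13313} = \frac{1}{\left(\left(-2039\right) \left(- \frac{1}{25608}\right) + 40576 \left(- \frac{1}{40743}\right)\right) + 13313} = \frac{1}{\left(\frac{2039}{25608} - \frac{40576}{40743}\right) + 13313} = \frac{1}{- \frac{318665077}{347782248} + 13313} = \frac{1}{\frac{4629706402547}{347782248}} = \frac{347782248}{4629706402547}$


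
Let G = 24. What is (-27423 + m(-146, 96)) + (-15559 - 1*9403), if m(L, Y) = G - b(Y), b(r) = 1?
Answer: -52362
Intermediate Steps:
m(L, Y) = 23 (m(L, Y) = 24 - 1*1 = 24 - 1 = 23)
(-27423 + m(-146, 96)) + (-15559 - 1*9403) = (-27423 + 23) + (-15559 - 1*9403) = -27400 + (-15559 - 9403) = -27400 - 24962 = -52362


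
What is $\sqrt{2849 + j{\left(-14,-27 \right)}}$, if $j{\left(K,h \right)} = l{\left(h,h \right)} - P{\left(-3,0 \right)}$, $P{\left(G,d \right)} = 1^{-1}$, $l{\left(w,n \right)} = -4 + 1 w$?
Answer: $3 \sqrt{313} \approx 53.075$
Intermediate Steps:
$l{\left(w,n \right)} = -4 + w$
$P{\left(G,d \right)} = 1$
$j{\left(K,h \right)} = -5 + h$ ($j{\left(K,h \right)} = \left(-4 + h\right) - 1 = -5 + h$)
$\sqrt{2849 + j{\left(-14,-27 \right)}} = \sqrt{2849 - 32} = \sqrt{2817} = 3 \sqrt{313}$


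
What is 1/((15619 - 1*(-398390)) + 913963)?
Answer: 1/1327972 ≈ 7.5303e-7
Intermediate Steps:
1/((15619 - 1*(-398390)) + 913963) = 1/((15619 + 398390) + 913963) = 1/(414009 + 913963) = 1/1327972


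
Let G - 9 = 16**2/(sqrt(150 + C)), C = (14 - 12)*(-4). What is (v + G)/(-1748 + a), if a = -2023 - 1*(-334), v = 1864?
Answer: -1873/3437 - 128*sqrt(142)/244027 ≈ -0.55120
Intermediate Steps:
C = -8 (C = 2*(-4) = -8)
a = -1689 (a = -2023 + 334 = -1689)
G = 9 + 128*sqrt(142)/71 (G = 9 + 16**2/(sqrt(150 - 8)) = 9 + 256/(sqrt(142)) = 9 + 256*(sqrt(142)/142) = 9 + 128*sqrt(142)/71 ≈ 30.483)
(v + G)/(-1748 + a) = (1864 + (9 + 128*sqrt(142)/71))/(-1748 - 1689) = (1873 + 128*sqrt(142)/71)/(-3437) = (1873 + 128*sqrt(142)/71)*(-1/3437) = -1873/3437 - 128*sqrt(142)/244027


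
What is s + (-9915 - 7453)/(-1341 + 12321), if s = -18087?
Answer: -49653157/2745 ≈ -18089.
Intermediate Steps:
s + (-9915 - 7453)/(-1341 + 12321) = -18087 + (-9915 - 7453)/(-1341 + 12321) = -18087 - 17368/10980 = -18087 - 17368*1/10980 = -18087 - 4342/2745 = -49653157/2745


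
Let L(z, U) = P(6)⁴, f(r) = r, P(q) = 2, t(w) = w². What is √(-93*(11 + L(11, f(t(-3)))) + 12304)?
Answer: √9793 ≈ 98.960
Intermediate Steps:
L(z, U) = 16 (L(z, U) = 2⁴ = 16)
√(-93*(11 + L(11, f(t(-3)))) + 12304) = √(-93*(11 + 16) + 12304) = √(-93*27 + 12304) = √(-2511 + 12304) = √9793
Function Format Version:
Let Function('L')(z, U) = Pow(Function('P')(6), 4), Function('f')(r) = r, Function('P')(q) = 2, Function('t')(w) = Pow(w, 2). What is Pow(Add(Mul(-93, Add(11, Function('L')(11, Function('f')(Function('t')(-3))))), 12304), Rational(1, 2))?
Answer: Pow(9793, Rational(1, 2)) ≈ 98.960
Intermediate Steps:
Function('L')(z, U) = 16 (Function('L')(z, U) = Pow(2, 4) = 16)
Pow(Add(Mul(-93, Add(11, Function('L')(11, Function('f')(Function('t')(-3))))), 12304), Rational(1, 2)) = Pow(Add(Mul(-93, Add(11, 16)), 12304), Rational(1, 2)) = Pow(Add(Mul(-93, 27), 12304), Rational(1, 2)) = Pow(Add(-2511, 12304), Rational(1, 2)) = Pow(9793, Rational(1, 2))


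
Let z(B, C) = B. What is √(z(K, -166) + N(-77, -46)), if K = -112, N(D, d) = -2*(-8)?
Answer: 4*I*√6 ≈ 9.798*I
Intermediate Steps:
N(D, d) = 16
√(z(K, -166) + N(-77, -46)) = √(-112 + 16) = √(-96) = 4*I*√6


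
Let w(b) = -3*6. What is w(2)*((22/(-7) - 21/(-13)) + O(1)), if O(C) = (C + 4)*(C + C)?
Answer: -13878/91 ≈ -152.51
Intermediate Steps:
w(b) = -18
O(C) = 2*C*(4 + C) (O(C) = (4 + C)*(2*C) = 2*C*(4 + C))
w(2)*((22/(-7) - 21/(-13)) + O(1)) = -18*((22/(-7) - 21/(-13)) + 2*1*(4 + 1)) = -18*((22*(-1/7) - 21*(-1/13)) + 2*1*5) = -18*((-22/7 + 21/13) + 10) = -18*(-139/91 + 10) = -18*771/91 = -13878/91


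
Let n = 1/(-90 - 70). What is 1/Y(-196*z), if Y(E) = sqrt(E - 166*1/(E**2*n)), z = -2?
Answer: 49*sqrt(104623)/313869 ≈ 0.050497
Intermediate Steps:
n = -1/160 (n = 1/(-160) = -1/160 ≈ -0.0062500)
Y(E) = sqrt(E + 26560/E**2) (Y(E) = sqrt(E - 166*(-160/E**2)) = sqrt(E - (-26560)/E**2) = sqrt(E + 26560/E**2))
1/Y(-196*z) = 1/(sqrt(-196*(-2) + 26560/(-196*(-2))**2)) = 1/(sqrt(392 + 26560/392**2)) = 1/(sqrt(392 + 26560*(1/153664))) = 1/(sqrt(392 + 415/2401)) = 1/(sqrt(941607/2401)) = 1/(3*sqrt(104623)/49) = 49*sqrt(104623)/313869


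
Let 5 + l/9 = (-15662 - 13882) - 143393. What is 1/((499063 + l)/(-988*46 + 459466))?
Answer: -414018/1057415 ≈ -0.39154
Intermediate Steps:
l = -1556478 (l = -45 + 9*((-15662 - 13882) - 143393) = -45 + 9*(-29544 - 143393) = -45 + 9*(-172937) = -45 - 1556433 = -1556478)
1/((499063 + l)/(-988*46 + 459466)) = 1/((499063 - 1556478)/(-988*46 + 459466)) = 1/(-1057415/(-45448 + 459466)) = 1/(-1057415/414018) = -414018/1057415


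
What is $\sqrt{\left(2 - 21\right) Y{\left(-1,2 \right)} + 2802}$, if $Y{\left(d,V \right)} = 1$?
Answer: $11 \sqrt{23} \approx 52.754$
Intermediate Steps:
$\sqrt{\left(2 - 21\right) Y{\left(-1,2 \right)} + 2802} = \sqrt{\left(2 - 21\right) 1 + 2802} = \sqrt{\left(-19\right) 1 + 2802} = \sqrt{-19 + 2802} = \sqrt{2783} = 11 \sqrt{23}$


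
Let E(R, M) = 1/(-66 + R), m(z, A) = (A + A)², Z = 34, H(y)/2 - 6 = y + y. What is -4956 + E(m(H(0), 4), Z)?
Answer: -9913/2 ≈ -4956.5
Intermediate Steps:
H(y) = 12 + 4*y (H(y) = 12 + 2*(y + y) = 12 + 2*(2*y) = 12 + 4*y)
m(z, A) = 4*A² (m(z, A) = (2*A)² = 4*A²)
-4956 + E(m(H(0), 4), Z) = -4956 + 1/(-66 + 4*4²) = -4956 + 1/(-66 + 4*16) = -4956 + 1/(-66 + 64) = -4956 + 1/(-2) = -4956 - ½ = -9913/2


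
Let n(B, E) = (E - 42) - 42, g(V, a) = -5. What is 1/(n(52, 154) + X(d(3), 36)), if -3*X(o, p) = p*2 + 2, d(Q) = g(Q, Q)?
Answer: 3/136 ≈ 0.022059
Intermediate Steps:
d(Q) = -5
X(o, p) = -⅔ - 2*p/3 (X(o, p) = -(p*2 + 2)/3 = -(2*p + 2)/3 = -(2 + 2*p)/3 = -⅔ - 2*p/3)
n(B, E) = -84 + E (n(B, E) = (-42 + E) - 42 = -84 + E)
1/(n(52, 154) + X(d(3), 36)) = 1/((-84 + 154) + (-⅔ - ⅔*36)) = 1/(70 + (-⅔ - 24)) = 1/(70 - 74/3) = 1/(136/3) = 3/136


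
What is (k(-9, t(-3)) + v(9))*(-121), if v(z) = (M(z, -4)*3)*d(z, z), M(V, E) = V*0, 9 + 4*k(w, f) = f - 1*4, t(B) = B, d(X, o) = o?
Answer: 484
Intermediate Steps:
k(w, f) = -13/4 + f/4 (k(w, f) = -9/4 + (f - 1*4)/4 = -9/4 + (f - 4)/4 = -9/4 + (-4 + f)/4 = -9/4 + (-1 + f/4) = -13/4 + f/4)
M(V, E) = 0
v(z) = 0 (v(z) = (0*3)*z = 0*z = 0)
(k(-9, t(-3)) + v(9))*(-121) = ((-13/4 + (1/4)*(-3)) + 0)*(-121) = ((-13/4 - 3/4) + 0)*(-121) = (-4 + 0)*(-121) = -4*(-121) = 484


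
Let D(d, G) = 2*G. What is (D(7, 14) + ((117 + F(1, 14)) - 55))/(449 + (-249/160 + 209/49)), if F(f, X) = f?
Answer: 713440/3541399 ≈ 0.20146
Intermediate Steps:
(D(7, 14) + ((117 + F(1, 14)) - 55))/(449 + (-249/160 + 209/49)) = (2*14 + ((117 + 1) - 55))/(449 + (-249/160 + 209/49)) = (28 + (118 - 55))/(449 + (-249*1/160 + 209*(1/49))) = (28 + 63)/(449 + (-249/160 + 209/49)) = 91/(449 + 21239/7840) = 91/(3541399/7840) = 91*(7840/3541399) = 713440/3541399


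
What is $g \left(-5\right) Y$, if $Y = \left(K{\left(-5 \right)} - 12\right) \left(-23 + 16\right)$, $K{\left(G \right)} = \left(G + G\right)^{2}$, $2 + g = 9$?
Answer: $21560$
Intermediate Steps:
$g = 7$ ($g = -2 + 9 = 7$)
$K{\left(G \right)} = 4 G^{2}$ ($K{\left(G \right)} = \left(2 G\right)^{2} = 4 G^{2}$)
$Y = -616$ ($Y = \left(4 \left(-5\right)^{2} - 12\right) \left(-23 + 16\right) = \left(4 \cdot 25 - 12\right) \left(-7\right) = \left(100 - 12\right) \left(-7\right) = 88 \left(-7\right) = -616$)
$g \left(-5\right) Y = 7 \left(-5\right) \left(-616\right) = \left(-35\right) \left(-616\right) = 21560$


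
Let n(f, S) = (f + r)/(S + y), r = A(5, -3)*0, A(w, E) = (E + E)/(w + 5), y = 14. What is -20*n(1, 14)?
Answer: -5/7 ≈ -0.71429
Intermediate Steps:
A(w, E) = 2*E/(5 + w) (A(w, E) = (2*E)/(5 + w) = 2*E/(5 + w))
r = 0 (r = (2*(-3)/(5 + 5))*0 = (2*(-3)/10)*0 = (2*(-3)*(1/10))*0 = -3/5*0 = 0)
n(f, S) = f/(14 + S) (n(f, S) = (f + 0)/(S + 14) = f/(14 + S))
-20*n(1, 14) = -20/(14 + 14) = -20/28 = -20*1/28 = -5/7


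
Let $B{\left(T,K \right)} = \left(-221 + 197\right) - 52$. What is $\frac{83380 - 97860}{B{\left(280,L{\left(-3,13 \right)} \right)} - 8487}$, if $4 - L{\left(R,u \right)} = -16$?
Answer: $\frac{14480}{8563} \approx 1.691$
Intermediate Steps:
$L{\left(R,u \right)} = 20$ ($L{\left(R,u \right)} = 4 - -16 = 4 + 16 = 20$)
$B{\left(T,K \right)} = -76$ ($B{\left(T,K \right)} = -24 - 52 = -76$)
$\frac{83380 - 97860}{B{\left(280,L{\left(-3,13 \right)} \right)} - 8487} = \frac{83380 - 97860}{-76 - 8487} = - \frac{14480}{-8563} = \left(-14480\right) \left(- \frac{1}{8563}\right) = \frac{14480}{8563}$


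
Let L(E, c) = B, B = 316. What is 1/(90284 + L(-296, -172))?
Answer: 1/90600 ≈ 1.1038e-5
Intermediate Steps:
L(E, c) = 316
1/(90284 + L(-296, -172)) = 1/(90284 + 316) = 1/90600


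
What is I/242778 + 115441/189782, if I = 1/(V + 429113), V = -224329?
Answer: 2869692981849307/4717700586995232 ≈ 0.60828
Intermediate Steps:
I = 1/204784 (I = 1/(-224329 + 429113) = 1/204784 ≈ 4.8832e-6)
I/242778 + 115441/189782 = (1/204784)/242778 + 115441/189782 = (1/204784)*(1/242778) + 115441*(1/189782) = 1/49717049952 + 115441/189782 = 2869692981849307/4717700586995232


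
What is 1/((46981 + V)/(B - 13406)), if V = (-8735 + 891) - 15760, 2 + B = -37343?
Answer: -50751/23377 ≈ -2.1710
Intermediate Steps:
B = -37345 (B = -2 - 37343 = -37345)
V = -23604 (V = -7844 - 15760 = -23604)
1/((46981 + V)/(B - 13406)) = 1/((46981 - 23604)/(-37345 - 13406)) = 1/(23377/(-50751)) = 1/(23377*(-1/50751)) = 1/(-23377/50751) = -50751/23377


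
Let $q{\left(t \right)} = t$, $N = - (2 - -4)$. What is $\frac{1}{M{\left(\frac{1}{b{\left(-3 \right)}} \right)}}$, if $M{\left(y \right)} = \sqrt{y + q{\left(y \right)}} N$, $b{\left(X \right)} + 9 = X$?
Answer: $\frac{i \sqrt{6}}{6} \approx 0.40825 i$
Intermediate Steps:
$b{\left(X \right)} = -9 + X$
$N = -6$ ($N = - (2 + 4) = \left(-1\right) 6 = -6$)
$M{\left(y \right)} = - 6 \sqrt{2} \sqrt{y}$ ($M{\left(y \right)} = \sqrt{y + y} \left(-6\right) = \sqrt{2 y} \left(-6\right) = \sqrt{2} \sqrt{y} \left(-6\right) = - 6 \sqrt{2} \sqrt{y}$)
$\frac{1}{M{\left(\frac{1}{b{\left(-3 \right)}} \right)}} = \frac{1}{\left(-6\right) \sqrt{2} \sqrt{\frac{1}{-9 - 3}}} = \frac{1}{\left(-6\right) \sqrt{2} \sqrt{\frac{1}{-12}}} = \frac{1}{\left(-6\right) \sqrt{2} \sqrt{- \frac{1}{12}}} = \frac{1}{\left(-6\right) \sqrt{2} \frac{i \sqrt{3}}{6}} = \frac{1}{\left(-1\right) i \sqrt{6}} = \frac{i \sqrt{6}}{6}$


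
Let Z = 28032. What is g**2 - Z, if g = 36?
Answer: -26736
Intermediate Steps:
g**2 - Z = 36**2 - 1*28032 = 1296 - 28032 = -26736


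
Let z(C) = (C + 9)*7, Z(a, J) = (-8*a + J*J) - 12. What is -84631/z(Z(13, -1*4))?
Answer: 84631/637 ≈ 132.86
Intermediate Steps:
Z(a, J) = -12 + J**2 - 8*a (Z(a, J) = (-8*a + J**2) - 12 = (J**2 - 8*a) - 12 = -12 + J**2 - 8*a)
z(C) = 63 + 7*C (z(C) = (9 + C)*7 = 63 + 7*C)
-84631/z(Z(13, -1*4)) = -84631/(63 + 7*(-12 + (-1*4)**2 - 8*13)) = -84631/(63 + 7*(-12 + (-4)**2 - 104)) = -84631/(63 + 7*(-12 + 16 - 104)) = -84631/(63 + 7*(-100)) = -84631/(63 - 700) = -84631/(-637) = -84631*(-1/637) = 84631/637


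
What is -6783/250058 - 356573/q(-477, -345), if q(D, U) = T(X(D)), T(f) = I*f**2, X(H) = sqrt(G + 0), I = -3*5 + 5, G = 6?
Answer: 44581762127/7501740 ≈ 5942.9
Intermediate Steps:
I = -10 (I = -15 + 5 = -10)
X(H) = sqrt(6) (X(H) = sqrt(6 + 0) = sqrt(6))
T(f) = -10*f**2
q(D, U) = -60 (q(D, U) = -10*(sqrt(6))**2 = -10*6 = -60)
-6783/250058 - 356573/q(-477, -345) = -6783/250058 - 356573/(-60) = -6783*1/250058 - 356573*(-1/60) = -6783/250058 + 356573/60 = 44581762127/7501740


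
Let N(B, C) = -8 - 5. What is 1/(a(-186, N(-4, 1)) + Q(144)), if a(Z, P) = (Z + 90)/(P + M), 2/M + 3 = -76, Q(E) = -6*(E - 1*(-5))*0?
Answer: 343/2528 ≈ 0.13568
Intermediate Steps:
Q(E) = 0 (Q(E) = -6*(E + 5)*0 = -6*(5 + E)*0 = (-30 - 6*E)*0 = 0)
M = -2/79 (M = 2/(-3 - 76) = 2/(-79) = 2*(-1/79) = -2/79 ≈ -0.025316)
N(B, C) = -13
a(Z, P) = (90 + Z)/(-2/79 + P) (a(Z, P) = (Z + 90)/(P - 2/79) = (90 + Z)/(-2/79 + P))
1/(a(-186, N(-4, 1)) + Q(144)) = 1/(79*(90 - 186)/(-2 + 79*(-13)) + 0) = 1/(79*(-96)/(-2 - 1027) + 0) = 1/(79*(-96)/(-1029) + 0) = 1/(79*(-1/1029)*(-96) + 0) = 1/(2528/343 + 0) = 1/(2528/343) = 343/2528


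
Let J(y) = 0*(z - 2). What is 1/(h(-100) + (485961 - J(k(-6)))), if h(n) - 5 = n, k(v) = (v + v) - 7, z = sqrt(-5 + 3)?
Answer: 1/485866 ≈ 2.0582e-6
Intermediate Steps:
z = I*sqrt(2) (z = sqrt(-2) = I*sqrt(2) ≈ 1.4142*I)
k(v) = -7 + 2*v (k(v) = 2*v - 7 = -7 + 2*v)
J(y) = 0 (J(y) = 0*(I*sqrt(2) - 2) = 0*(-2 + I*sqrt(2)) = 0)
h(n) = 5 + n
1/(h(-100) + (485961 - J(k(-6)))) = 1/((5 - 100) + (485961 - 1*0)) = 1/(-95 + (485961 + 0)) = 1/(-95 + 485961) = 1/485866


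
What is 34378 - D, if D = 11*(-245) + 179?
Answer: 36894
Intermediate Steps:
D = -2516 (D = -2695 + 179 = -2516)
34378 - D = 34378 - 1*(-2516) = 34378 + 2516 = 36894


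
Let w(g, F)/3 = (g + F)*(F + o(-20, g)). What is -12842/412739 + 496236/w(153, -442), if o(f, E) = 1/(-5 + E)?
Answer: 9861476377994/7802803966965 ≈ 1.2638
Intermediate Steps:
w(g, F) = 3*(F + g)*(F + 1/(-5 + g)) (w(g, F) = 3*((g + F)*(F + 1/(-5 + g))) = 3*((F + g)*(F + 1/(-5 + g))) = 3*(F + g)*(F + 1/(-5 + g)))
-12842/412739 + 496236/w(153, -442) = -12842/412739 + 496236/((3*(-442 + 153 - 442*(-5 + 153)*(-442 + 153))/(-5 + 153))) = -12842*1/412739 + 496236/((3*(-442 + 153 - 442*148*(-289))/148)) = -12842/412739 + 496236/((3*(1/148)*(-442 + 153 + 18905224))) = -12842/412739 + 496236/((3*(1/148)*18904935)) = -12842/412739 + 496236/(56714805/148) = -12842/412739 + 496236*(148/56714805) = -12842/412739 + 24480976/18904935 = 9861476377994/7802803966965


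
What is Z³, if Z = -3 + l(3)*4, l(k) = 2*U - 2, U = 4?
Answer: 9261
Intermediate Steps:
l(k) = 6 (l(k) = 2*4 - 2 = 8 - 2 = 6)
Z = 21 (Z = -3 + 6*4 = -3 + 24 = 21)
Z³ = 21³ = 9261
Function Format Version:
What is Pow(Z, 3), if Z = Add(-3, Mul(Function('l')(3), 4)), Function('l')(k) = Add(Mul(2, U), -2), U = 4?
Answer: 9261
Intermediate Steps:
Function('l')(k) = 6 (Function('l')(k) = Add(Mul(2, 4), -2) = Add(8, -2) = 6)
Z = 21 (Z = Add(-3, Mul(6, 4)) = Add(-3, 24) = 21)
Pow(Z, 3) = Pow(21, 3) = 9261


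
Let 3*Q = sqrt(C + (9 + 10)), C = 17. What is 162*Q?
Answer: 324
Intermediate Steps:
Q = 2 (Q = sqrt(17 + (9 + 10))/3 = sqrt(17 + 19)/3 = sqrt(36)/3 = (1/3)*6 = 2)
162*Q = 162*2 = 324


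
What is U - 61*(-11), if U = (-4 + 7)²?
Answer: 680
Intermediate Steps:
U = 9 (U = 3² = 9)
U - 61*(-11) = 9 - 61*(-11) = 9 + 671 = 680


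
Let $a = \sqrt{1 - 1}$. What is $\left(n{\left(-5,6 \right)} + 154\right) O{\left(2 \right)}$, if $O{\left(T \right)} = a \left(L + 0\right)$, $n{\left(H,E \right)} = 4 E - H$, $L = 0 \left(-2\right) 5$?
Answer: $0$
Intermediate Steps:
$L = 0$ ($L = 0 \cdot 5 = 0$)
$n{\left(H,E \right)} = - H + 4 E$
$a = 0$ ($a = \sqrt{0} = 0$)
$O{\left(T \right)} = 0$ ($O{\left(T \right)} = 0 \left(0 + 0\right) = 0 \cdot 0 = 0$)
$\left(n{\left(-5,6 \right)} + 154\right) O{\left(2 \right)} = \left(\left(\left(-1\right) \left(-5\right) + 4 \cdot 6\right) + 154\right) 0 = \left(\left(5 + 24\right) + 154\right) 0 = \left(29 + 154\right) 0 = 183 \cdot 0 = 0$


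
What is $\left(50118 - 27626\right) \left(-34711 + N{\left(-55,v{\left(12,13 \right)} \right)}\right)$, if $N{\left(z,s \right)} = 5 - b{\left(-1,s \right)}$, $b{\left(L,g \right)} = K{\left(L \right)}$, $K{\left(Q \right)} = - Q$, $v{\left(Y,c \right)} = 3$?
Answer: $-780629844$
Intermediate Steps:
$b{\left(L,g \right)} = - L$
$N{\left(z,s \right)} = 4$ ($N{\left(z,s \right)} = 5 - \left(-1\right) \left(-1\right) = 5 - 1 = 4$)
$\left(50118 - 27626\right) \left(-34711 + N{\left(-55,v{\left(12,13 \right)} \right)}\right) = \left(50118 - 27626\right) \left(-34711 + 4\right) = \left(50118 - 27626\right) \left(-34707\right) = 22492 \left(-34707\right) = -780629844$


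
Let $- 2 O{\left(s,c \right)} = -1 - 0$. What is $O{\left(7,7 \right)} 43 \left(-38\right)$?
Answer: $-817$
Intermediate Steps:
$O{\left(s,c \right)} = \frac{1}{2}$ ($O{\left(s,c \right)} = - \frac{-1 - 0}{2} = - \frac{-1 + 0}{2} = \left(- \frac{1}{2}\right) \left(-1\right) = \frac{1}{2}$)
$O{\left(7,7 \right)} 43 \left(-38\right) = \frac{1}{2} \cdot 43 \left(-38\right) = \frac{43}{2} \left(-38\right) = -817$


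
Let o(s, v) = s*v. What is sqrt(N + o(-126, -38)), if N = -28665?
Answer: 3*I*sqrt(2653) ≈ 154.52*I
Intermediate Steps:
sqrt(N + o(-126, -38)) = sqrt(-28665 - 126*(-38)) = sqrt(-28665 + 4788) = sqrt(-23877) = 3*I*sqrt(2653)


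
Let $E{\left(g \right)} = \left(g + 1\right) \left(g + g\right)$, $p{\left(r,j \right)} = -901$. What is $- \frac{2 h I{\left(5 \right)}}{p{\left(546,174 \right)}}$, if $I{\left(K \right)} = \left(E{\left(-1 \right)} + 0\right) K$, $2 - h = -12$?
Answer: $0$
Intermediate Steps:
$h = 14$ ($h = 2 - -12 = 2 + 12 = 14$)
$E{\left(g \right)} = 2 g \left(1 + g\right)$ ($E{\left(g \right)} = \left(1 + g\right) 2 g = 2 g \left(1 + g\right)$)
$I{\left(K \right)} = 0$ ($I{\left(K \right)} = \left(2 \left(-1\right) \left(1 - 1\right) + 0\right) K = \left(2 \left(-1\right) 0 + 0\right) K = \left(0 + 0\right) K = 0 K = 0$)
$- \frac{2 h I{\left(5 \right)}}{p{\left(546,174 \right)}} = - \frac{2 \cdot 14 \cdot 0}{-901} = - \frac{28 \cdot 0 \left(-1\right)}{901} = - \frac{0 \left(-1\right)}{901} = \left(-1\right) 0 = 0$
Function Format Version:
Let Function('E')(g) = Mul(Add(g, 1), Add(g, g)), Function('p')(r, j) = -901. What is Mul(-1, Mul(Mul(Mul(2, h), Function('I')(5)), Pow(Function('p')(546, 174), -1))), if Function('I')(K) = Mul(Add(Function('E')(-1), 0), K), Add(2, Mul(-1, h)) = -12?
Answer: 0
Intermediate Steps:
h = 14 (h = Add(2, Mul(-1, -12)) = Add(2, 12) = 14)
Function('E')(g) = Mul(2, g, Add(1, g)) (Function('E')(g) = Mul(Add(1, g), Mul(2, g)) = Mul(2, g, Add(1, g)))
Function('I')(K) = 0 (Function('I')(K) = Mul(Add(Mul(2, -1, Add(1, -1)), 0), K) = Mul(Add(Mul(2, -1, 0), 0), K) = Mul(Add(0, 0), K) = Mul(0, K) = 0)
Mul(-1, Mul(Mul(Mul(2, h), Function('I')(5)), Pow(Function('p')(546, 174), -1))) = Mul(-1, Mul(Mul(Mul(2, 14), 0), Pow(-901, -1))) = Mul(-1, Mul(Mul(28, 0), Rational(-1, 901))) = Mul(-1, Mul(0, Rational(-1, 901))) = Mul(-1, 0) = 0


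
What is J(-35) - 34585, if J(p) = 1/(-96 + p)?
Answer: -4530636/131 ≈ -34585.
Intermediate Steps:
J(-35) - 34585 = 1/(-96 - 35) - 34585 = 1/(-131) - 34585 = -1/131 - 34585 = -4530636/131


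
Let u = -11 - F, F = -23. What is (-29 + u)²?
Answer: 289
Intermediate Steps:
u = 12 (u = -11 - 1*(-23) = -11 + 23 = 12)
(-29 + u)² = (-29 + 12)² = (-17)² = 289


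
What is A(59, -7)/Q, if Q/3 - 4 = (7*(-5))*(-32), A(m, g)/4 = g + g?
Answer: -14/843 ≈ -0.016607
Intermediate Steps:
A(m, g) = 8*g (A(m, g) = 4*(g + g) = 4*(2*g) = 8*g)
Q = 3372 (Q = 12 + 3*((7*(-5))*(-32)) = 12 + 3*(-35*(-32)) = 12 + 3*1120 = 12 + 3360 = 3372)
A(59, -7)/Q = (8*(-7))/3372 = -56*1/3372 = -14/843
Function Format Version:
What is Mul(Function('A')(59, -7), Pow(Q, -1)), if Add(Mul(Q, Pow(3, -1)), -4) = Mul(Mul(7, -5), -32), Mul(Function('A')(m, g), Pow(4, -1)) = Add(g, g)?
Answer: Rational(-14, 843) ≈ -0.016607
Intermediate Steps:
Function('A')(m, g) = Mul(8, g) (Function('A')(m, g) = Mul(4, Add(g, g)) = Mul(4, Mul(2, g)) = Mul(8, g))
Q = 3372 (Q = Add(12, Mul(3, Mul(Mul(7, -5), -32))) = Add(12, Mul(3, Mul(-35, -32))) = Add(12, Mul(3, 1120)) = Add(12, 3360) = 3372)
Mul(Function('A')(59, -7), Pow(Q, -1)) = Mul(Mul(8, -7), Pow(3372, -1)) = Mul(-56, Rational(1, 3372)) = Rational(-14, 843)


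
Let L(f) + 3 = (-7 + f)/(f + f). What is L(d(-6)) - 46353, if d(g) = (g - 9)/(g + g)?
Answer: -463583/10 ≈ -46358.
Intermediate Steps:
d(g) = (-9 + g)/(2*g) (d(g) = (-9 + g)/((2*g)) = (-9 + g)*(1/(2*g)) = (-9 + g)/(2*g))
L(f) = -3 + (-7 + f)/(2*f) (L(f) = -3 + (-7 + f)/(f + f) = -3 + (-7 + f)/((2*f)) = -3 + (-7 + f)*(1/(2*f)) = -3 + (-7 + f)/(2*f))
L(d(-6)) - 46353 = (-7 - 5*(-9 - 6)/(2*(-6)))/(2*(((½)*(-9 - 6)/(-6)))) - 46353 = (-7 - 5*(-1)*(-15)/(2*6))/(2*(((½)*(-⅙)*(-15)))) - 46353 = (-7 - 5*5/4)/(2*(5/4)) - 46353 = (½)*(⅘)*(-7 - 25/4) - 46353 = (½)*(⅘)*(-53/4) - 46353 = -53/10 - 46353 = -463583/10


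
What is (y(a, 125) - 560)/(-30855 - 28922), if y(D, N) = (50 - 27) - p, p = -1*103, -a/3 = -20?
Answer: 434/59777 ≈ 0.0072603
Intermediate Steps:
a = 60 (a = -3*(-20) = 60)
p = -103
y(D, N) = 126 (y(D, N) = (50 - 27) - 1*(-103) = 23 + 103 = 126)
(y(a, 125) - 560)/(-30855 - 28922) = (126 - 560)/(-30855 - 28922) = -434/(-59777) = -434*(-1/59777) = 434/59777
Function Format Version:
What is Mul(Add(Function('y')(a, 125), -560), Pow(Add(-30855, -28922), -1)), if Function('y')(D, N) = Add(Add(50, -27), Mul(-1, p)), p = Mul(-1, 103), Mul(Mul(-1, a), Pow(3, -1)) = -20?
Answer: Rational(434, 59777) ≈ 0.0072603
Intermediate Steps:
a = 60 (a = Mul(-3, -20) = 60)
p = -103
Function('y')(D, N) = 126 (Function('y')(D, N) = Add(Add(50, -27), Mul(-1, -103)) = Add(23, 103) = 126)
Mul(Add(Function('y')(a, 125), -560), Pow(Add(-30855, -28922), -1)) = Mul(Add(126, -560), Pow(Add(-30855, -28922), -1)) = Mul(-434, Pow(-59777, -1)) = Mul(-434, Rational(-1, 59777)) = Rational(434, 59777)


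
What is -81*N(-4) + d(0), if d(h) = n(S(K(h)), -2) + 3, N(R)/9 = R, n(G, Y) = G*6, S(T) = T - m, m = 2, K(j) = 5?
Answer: 2937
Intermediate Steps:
S(T) = -2 + T (S(T) = T - 1*2 = T - 2 = -2 + T)
n(G, Y) = 6*G
N(R) = 9*R
d(h) = 21 (d(h) = 6*(-2 + 5) + 3 = 6*3 + 3 = 18 + 3 = 21)
-81*N(-4) + d(0) = -729*(-4) + 21 = -81*(-36) + 21 = 2916 + 21 = 2937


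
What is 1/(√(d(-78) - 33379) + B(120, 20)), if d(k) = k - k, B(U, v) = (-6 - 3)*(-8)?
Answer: 72/38563 - I*√33379/38563 ≈ 0.0018671 - 0.0047377*I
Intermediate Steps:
B(U, v) = 72 (B(U, v) = -9*(-8) = 72)
d(k) = 0
1/(√(d(-78) - 33379) + B(120, 20)) = 1/(√(0 - 33379) + 72) = 1/(√(-33379) + 72) = 1/(I*√33379 + 72) = 1/(72 + I*√33379)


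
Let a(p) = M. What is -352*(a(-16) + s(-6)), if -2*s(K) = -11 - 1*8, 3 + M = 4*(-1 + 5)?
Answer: -7920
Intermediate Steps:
M = 13 (M = -3 + 4*(-1 + 5) = -3 + 4*4 = -3 + 16 = 13)
a(p) = 13
s(K) = 19/2 (s(K) = -(-11 - 1*8)/2 = -(-11 - 8)/2 = -½*(-19) = 19/2)
-352*(a(-16) + s(-6)) = -352*(13 + 19/2) = -352*45/2 = -7920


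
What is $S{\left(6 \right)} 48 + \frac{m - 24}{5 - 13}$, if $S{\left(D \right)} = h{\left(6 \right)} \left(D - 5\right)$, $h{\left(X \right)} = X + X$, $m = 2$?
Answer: $\frac{2315}{4} \approx 578.75$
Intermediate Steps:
$h{\left(X \right)} = 2 X$
$S{\left(D \right)} = -60 + 12 D$ ($S{\left(D \right)} = 2 \cdot 6 \left(D - 5\right) = 12 \left(-5 + D\right) = -60 + 12 D$)
$S{\left(6 \right)} 48 + \frac{m - 24}{5 - 13} = \left(-60 + 12 \cdot 6\right) 48 + \frac{2 - 24}{5 - 13} = \left(-60 + 72\right) 48 - \frac{22}{-8} = 12 \cdot 48 - - \frac{11}{4} = 576 + \frac{11}{4} = \frac{2315}{4}$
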